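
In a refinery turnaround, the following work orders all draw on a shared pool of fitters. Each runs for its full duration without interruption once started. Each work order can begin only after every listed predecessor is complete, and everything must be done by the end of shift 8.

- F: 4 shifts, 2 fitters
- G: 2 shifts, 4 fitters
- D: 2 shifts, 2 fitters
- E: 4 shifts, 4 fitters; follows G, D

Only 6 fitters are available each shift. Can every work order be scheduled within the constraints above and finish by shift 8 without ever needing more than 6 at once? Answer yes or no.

yes

Schedule F@1, G@1, D@3, E@5: s1:6  s2:6  s3:4  s4:4  s5:4  s6:4  s7:4  s8:4 — peak 6 ≤ 6.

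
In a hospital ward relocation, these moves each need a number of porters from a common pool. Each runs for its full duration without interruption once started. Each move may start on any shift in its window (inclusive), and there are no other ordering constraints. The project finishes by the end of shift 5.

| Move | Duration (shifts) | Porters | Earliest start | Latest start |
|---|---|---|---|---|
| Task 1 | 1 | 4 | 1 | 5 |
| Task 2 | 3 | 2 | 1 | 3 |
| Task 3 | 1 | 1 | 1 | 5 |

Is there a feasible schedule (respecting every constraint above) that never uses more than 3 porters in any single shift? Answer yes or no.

The minimum achievable peak is 4; 3 < 4, so no feasible schedule stays within the cap.

no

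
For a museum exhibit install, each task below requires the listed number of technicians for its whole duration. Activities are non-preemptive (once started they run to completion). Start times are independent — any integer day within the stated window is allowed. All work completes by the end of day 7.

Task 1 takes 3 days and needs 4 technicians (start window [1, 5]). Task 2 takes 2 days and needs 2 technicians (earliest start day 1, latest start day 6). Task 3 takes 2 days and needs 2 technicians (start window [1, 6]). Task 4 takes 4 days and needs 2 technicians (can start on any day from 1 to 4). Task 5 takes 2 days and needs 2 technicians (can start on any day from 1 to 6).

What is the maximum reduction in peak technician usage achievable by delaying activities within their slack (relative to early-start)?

6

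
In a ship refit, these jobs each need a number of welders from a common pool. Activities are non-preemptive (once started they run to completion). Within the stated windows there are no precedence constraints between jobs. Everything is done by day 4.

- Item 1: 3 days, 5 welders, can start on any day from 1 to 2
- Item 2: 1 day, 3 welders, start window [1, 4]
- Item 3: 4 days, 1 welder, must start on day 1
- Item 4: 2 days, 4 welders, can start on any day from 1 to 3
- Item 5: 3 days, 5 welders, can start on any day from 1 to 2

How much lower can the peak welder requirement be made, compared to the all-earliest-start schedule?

Early-start peak: d1:18  d2:15  d3:11  d4:1 ⇒ 18.
Leveled (Item 1@1, Item 2@1, Item 3@1, Item 4@1, Item 5@2): d1:13  d2:15  d3:11  d4:6 ⇒ 15.
Reduction 18 − 15 = 3.

3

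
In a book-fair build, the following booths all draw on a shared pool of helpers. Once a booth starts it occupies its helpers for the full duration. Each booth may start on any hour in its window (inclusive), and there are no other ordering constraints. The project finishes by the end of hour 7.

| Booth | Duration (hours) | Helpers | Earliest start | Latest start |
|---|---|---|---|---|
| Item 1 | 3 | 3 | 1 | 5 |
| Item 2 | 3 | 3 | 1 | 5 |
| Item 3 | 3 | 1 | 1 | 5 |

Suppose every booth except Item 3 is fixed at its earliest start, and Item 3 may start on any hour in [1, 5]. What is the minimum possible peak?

6

Item 3@1: h1:7  h2:7  h3:7  h4:0  h5:0  h6:0  h7:0 → peak 7
Item 3@2: h1:6  h2:7  h3:7  h4:1  h5:0  h6:0  h7:0 → peak 7
Item 3@3: h1:6  h2:6  h3:7  h4:1  h5:1  h6:0  h7:0 → peak 7
Item 3@4: h1:6  h2:6  h3:6  h4:1  h5:1  h6:1  h7:0 → peak 6
Item 3@5: h1:6  h2:6  h3:6  h4:0  h5:1  h6:1  h7:1 → peak 6
Best is Item 3@4, peak 6.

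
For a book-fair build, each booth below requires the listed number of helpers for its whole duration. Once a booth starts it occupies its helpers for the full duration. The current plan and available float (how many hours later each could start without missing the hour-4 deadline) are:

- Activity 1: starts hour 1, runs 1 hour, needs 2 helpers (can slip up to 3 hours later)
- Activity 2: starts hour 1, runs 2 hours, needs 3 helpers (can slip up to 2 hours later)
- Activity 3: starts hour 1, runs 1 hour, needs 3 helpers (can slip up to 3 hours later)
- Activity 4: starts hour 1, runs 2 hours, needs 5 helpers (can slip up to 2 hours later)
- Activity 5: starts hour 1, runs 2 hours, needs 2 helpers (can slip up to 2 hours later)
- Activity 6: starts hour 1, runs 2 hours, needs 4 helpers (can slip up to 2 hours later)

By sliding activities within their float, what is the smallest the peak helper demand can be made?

Early-start (Activity 1@1, Activity 2@1, Activity 3@1, Activity 4@1, Activity 5@1, Activity 6@1) gives peak 19: h1:19  h2:14  h3:0  h4:0.
Shift Activity 3→2, Activity 4→3, Activity 6→3.
Schedule Activity 1@1, Activity 2@1, Activity 3@2, Activity 4@3, Activity 5@1, Activity 6@3: h1:7  h2:8  h3:9  h4:9 — peak 9.
Total helper-hours = 33 over 4 hours ⇒ peak ≥ ⌈33/4⌉ = 9, so 9 is optimal.

9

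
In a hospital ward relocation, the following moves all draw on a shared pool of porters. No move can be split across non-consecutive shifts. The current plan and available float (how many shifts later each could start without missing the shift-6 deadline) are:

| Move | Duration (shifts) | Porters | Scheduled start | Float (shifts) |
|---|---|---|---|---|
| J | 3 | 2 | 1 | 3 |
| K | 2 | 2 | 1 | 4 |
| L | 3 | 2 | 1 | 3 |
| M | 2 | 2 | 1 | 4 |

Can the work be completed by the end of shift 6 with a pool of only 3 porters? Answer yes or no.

Total porter-shifts = 20; over 6 shifts the average is 20/6 > 3, so some shift must exceed 3.

no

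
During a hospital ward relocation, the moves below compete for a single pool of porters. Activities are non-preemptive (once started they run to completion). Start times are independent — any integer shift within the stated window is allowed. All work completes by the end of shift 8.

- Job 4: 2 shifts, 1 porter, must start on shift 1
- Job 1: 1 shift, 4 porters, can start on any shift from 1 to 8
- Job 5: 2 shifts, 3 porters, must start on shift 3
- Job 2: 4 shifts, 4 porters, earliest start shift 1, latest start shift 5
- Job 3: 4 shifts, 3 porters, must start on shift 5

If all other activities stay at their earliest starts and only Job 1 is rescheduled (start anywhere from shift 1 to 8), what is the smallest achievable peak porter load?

7

Job 1@1: s1:9  s2:5  s3:7  s4:7  s5:3  s6:3  s7:3  s8:3 → peak 9
Job 1@2: s1:5  s2:9  s3:7  s4:7  s5:3  s6:3  s7:3  s8:3 → peak 9
Job 1@3: s1:5  s2:5  s3:11  s4:7  s5:3  s6:3  s7:3  s8:3 → peak 11
Job 1@4: s1:5  s2:5  s3:7  s4:11  s5:3  s6:3  s7:3  s8:3 → peak 11
Job 1@5: s1:5  s2:5  s3:7  s4:7  s5:7  s6:3  s7:3  s8:3 → peak 7
Job 1@6: s1:5  s2:5  s3:7  s4:7  s5:3  s6:7  s7:3  s8:3 → peak 7
Job 1@7: s1:5  s2:5  s3:7  s4:7  s5:3  s6:3  s7:7  s8:3 → peak 7
Job 1@8: s1:5  s2:5  s3:7  s4:7  s5:3  s6:3  s7:3  s8:7 → peak 7
Best is Job 1@5, peak 7.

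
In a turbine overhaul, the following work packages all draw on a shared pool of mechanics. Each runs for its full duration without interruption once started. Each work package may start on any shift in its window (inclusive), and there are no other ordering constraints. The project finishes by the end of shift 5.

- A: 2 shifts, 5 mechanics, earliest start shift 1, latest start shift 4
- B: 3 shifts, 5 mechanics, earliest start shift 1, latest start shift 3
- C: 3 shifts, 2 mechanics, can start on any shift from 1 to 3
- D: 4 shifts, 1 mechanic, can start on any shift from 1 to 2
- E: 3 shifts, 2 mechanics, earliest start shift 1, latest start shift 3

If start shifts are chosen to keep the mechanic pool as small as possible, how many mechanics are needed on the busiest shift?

Early-start (A@1, B@1, C@1, D@1, E@1) gives peak 15: s1:15  s2:15  s3:10  s4:1  s5:0.
Shift B→3.
Schedule A@1, B@3, C@1, D@1, E@1: s1:10  s2:10  s3:10  s4:6  s5:5 — peak 10.

10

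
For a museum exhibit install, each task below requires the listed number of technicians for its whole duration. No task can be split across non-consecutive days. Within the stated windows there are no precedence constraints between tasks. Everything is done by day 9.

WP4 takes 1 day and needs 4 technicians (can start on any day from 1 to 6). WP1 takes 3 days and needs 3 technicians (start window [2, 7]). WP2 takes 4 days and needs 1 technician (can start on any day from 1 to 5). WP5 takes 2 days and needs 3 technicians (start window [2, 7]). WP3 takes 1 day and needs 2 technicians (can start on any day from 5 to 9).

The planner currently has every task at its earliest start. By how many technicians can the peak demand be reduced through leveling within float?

Early-start peak: d1:5  d2:7  d3:7  d4:4  d5:2  d6:0  d7:0  d8:0  d9:0 ⇒ 7.
Leveled (WP4@1, WP1@2, WP2@2, WP5@5, WP3@7): d1:4  d2:4  d3:4  d4:4  d5:4  d6:3  d7:2  d8:0  d9:0 ⇒ 4.
Reduction 7 − 4 = 3.

3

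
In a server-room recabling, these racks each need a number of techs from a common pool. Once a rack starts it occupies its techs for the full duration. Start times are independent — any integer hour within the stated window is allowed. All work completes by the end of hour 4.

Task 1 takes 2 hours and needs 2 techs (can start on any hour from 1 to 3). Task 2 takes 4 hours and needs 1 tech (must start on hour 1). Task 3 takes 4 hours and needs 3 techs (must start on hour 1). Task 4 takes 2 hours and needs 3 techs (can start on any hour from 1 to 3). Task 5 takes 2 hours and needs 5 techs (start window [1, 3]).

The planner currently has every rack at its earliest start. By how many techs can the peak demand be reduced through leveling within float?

5

Early-start peak: h1:14  h2:14  h3:4  h4:4 ⇒ 14.
Leveled (Task 1@1, Task 2@1, Task 3@1, Task 4@1, Task 5@3): h1:9  h2:9  h3:9  h4:9 ⇒ 9.
Reduction 14 − 9 = 5.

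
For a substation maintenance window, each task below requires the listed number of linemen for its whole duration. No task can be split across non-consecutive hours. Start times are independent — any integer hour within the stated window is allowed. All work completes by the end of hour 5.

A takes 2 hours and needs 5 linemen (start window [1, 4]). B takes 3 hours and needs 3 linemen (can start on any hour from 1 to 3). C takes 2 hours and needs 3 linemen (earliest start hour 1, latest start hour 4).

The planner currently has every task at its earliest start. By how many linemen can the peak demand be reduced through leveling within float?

Early-start peak: h1:11  h2:11  h3:3  h4:0  h5:0 ⇒ 11.
Leveled (A@1, B@3, C@3): h1:5  h2:5  h3:6  h4:6  h5:3 ⇒ 6.
Reduction 11 − 6 = 5.

5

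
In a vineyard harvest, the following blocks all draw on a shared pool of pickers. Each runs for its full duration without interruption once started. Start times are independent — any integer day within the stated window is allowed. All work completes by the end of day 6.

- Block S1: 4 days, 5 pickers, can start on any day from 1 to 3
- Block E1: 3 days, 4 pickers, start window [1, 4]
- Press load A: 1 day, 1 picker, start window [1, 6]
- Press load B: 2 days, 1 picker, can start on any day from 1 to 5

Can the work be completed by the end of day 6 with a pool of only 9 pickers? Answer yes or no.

yes

Schedule Block S1@1, Block E1@1, Press load A@4, Press load B@4: d1:9  d2:9  d3:9  d4:7  d5:1  d6:0 — peak 9 ≤ 9.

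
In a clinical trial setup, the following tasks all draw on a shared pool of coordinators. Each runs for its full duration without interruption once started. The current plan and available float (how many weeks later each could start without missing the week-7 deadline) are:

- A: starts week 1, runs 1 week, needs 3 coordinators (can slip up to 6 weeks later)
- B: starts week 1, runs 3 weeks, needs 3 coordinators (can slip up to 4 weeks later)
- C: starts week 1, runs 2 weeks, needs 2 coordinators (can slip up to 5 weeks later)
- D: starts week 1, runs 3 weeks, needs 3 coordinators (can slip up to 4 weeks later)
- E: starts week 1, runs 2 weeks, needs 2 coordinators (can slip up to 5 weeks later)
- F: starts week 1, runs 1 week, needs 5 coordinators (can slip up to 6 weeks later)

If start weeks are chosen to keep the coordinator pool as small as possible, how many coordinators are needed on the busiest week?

6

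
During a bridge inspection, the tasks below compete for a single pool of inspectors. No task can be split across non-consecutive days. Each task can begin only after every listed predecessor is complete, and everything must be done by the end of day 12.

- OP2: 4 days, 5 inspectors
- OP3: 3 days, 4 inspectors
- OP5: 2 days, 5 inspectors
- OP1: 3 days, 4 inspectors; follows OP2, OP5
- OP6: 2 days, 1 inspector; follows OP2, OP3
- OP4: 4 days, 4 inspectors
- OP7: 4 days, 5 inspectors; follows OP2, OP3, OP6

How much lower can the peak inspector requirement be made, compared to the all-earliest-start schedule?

Early-start peak: d1:18  d2:18  d3:13  d4:9  d5:5  d6:5  d7:9  d8:5  d9:5  d10:5  d11:0  d12:0 ⇒ 18.
Leveled (OP2@1, OP3@1, OP5@5, OP1@7, OP6@7, OP4@4, OP7@9): d1:9  d2:9  d3:9  d4:9  d5:9  d6:9  d7:9  d8:5  d9:9  d10:5  d11:5  d12:5 ⇒ 9.
Reduction 18 − 9 = 9.

9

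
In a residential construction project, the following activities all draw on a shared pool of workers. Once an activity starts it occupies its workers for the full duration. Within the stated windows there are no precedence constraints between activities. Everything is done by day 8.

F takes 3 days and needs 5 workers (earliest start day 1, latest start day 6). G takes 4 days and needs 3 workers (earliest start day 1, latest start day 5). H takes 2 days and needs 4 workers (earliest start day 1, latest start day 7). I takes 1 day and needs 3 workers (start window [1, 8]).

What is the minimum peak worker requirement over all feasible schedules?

7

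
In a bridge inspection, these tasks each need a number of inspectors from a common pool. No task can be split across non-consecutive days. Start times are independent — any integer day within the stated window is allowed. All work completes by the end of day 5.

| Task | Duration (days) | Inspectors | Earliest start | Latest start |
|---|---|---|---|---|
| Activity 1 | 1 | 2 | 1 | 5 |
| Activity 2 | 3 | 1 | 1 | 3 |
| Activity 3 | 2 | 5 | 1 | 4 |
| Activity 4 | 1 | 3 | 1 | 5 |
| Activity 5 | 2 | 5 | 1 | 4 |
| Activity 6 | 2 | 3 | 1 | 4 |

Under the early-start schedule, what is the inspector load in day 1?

At early start, day 1 has: Activity 1, Activity 2, Activity 3, Activity 4, Activity 5, Activity 6.
Demand: 2 + 1 + 5 + 3 + 5 + 3 = 19.

19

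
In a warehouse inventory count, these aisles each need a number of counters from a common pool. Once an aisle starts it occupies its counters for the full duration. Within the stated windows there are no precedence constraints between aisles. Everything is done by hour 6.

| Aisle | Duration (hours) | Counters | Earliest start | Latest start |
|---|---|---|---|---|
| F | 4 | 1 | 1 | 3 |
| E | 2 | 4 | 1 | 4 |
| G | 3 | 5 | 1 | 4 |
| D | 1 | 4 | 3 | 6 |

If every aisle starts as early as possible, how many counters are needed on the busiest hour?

Early-start schedule: F@1, E@1, G@1, D@3.
Load per hour: hour 1: 10, hour 2: 10, hour 3: 10, hour 4: 1, hour 5: 0, hour 6: 0.
Peak is 10.

10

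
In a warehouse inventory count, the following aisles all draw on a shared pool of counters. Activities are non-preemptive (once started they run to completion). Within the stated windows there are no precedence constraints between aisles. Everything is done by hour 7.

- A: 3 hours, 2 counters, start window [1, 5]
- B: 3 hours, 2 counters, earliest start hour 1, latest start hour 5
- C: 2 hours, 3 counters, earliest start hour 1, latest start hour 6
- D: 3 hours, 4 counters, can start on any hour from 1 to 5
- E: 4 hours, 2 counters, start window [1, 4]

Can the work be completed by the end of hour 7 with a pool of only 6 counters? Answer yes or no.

The minimum achievable peak is 7; 6 < 7, so no feasible schedule stays within the cap.

no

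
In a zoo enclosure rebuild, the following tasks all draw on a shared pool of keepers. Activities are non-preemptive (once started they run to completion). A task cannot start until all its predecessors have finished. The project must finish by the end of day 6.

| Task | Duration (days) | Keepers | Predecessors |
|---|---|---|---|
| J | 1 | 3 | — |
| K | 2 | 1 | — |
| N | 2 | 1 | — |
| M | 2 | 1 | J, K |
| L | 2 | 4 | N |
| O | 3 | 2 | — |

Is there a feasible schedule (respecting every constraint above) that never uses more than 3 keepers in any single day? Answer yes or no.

Total keeper-days = 23; over 6 days the average is 23/6 > 3, so some day must exceed 3.

no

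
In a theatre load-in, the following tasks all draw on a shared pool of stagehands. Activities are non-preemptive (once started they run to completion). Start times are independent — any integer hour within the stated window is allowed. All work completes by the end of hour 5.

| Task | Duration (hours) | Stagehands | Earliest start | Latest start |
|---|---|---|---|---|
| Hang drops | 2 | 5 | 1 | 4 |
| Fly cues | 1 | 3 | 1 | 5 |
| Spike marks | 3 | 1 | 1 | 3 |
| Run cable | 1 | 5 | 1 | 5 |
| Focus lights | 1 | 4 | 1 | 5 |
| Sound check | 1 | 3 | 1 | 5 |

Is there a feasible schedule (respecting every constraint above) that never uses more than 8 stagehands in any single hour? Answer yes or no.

yes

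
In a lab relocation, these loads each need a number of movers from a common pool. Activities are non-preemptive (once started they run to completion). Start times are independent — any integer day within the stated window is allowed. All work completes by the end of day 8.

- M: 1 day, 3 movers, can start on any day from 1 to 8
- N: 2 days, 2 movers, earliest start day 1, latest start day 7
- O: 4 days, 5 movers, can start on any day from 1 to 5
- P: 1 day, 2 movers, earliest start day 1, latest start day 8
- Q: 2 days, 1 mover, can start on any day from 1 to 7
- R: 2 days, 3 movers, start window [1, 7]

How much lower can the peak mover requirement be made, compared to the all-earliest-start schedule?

11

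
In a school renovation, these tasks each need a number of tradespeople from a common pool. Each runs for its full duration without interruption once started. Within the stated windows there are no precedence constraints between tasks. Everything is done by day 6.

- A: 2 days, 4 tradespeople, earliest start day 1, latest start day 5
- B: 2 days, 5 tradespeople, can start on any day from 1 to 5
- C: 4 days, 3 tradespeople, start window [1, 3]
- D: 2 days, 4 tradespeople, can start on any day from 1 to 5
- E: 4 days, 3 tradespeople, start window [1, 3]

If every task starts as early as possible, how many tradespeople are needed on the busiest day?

Early-start schedule: A@1, B@1, C@1, D@1, E@1.
Load per day: day 1: 19, day 2: 19, day 3: 6, day 4: 6, day 5: 0, day 6: 0.
Peak is 19.

19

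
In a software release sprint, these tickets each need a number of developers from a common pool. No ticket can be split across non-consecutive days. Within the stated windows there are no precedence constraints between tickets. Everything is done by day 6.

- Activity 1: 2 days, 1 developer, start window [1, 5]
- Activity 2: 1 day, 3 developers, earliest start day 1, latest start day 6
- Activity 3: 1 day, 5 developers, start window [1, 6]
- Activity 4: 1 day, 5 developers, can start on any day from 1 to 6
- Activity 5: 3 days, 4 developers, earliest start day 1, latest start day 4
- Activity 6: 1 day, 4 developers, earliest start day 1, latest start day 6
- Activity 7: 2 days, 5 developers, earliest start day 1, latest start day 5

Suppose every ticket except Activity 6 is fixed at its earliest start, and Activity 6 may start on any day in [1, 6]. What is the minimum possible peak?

Activity 6@1: d1:27  d2:10  d3:4  d4:0  d5:0  d6:0 → peak 27
Activity 6@2: d1:23  d2:14  d3:4  d4:0  d5:0  d6:0 → peak 23
Activity 6@3: d1:23  d2:10  d3:8  d4:0  d5:0  d6:0 → peak 23
Activity 6@4: d1:23  d2:10  d3:4  d4:4  d5:0  d6:0 → peak 23
Activity 6@5: d1:23  d2:10  d3:4  d4:0  d5:4  d6:0 → peak 23
Activity 6@6: d1:23  d2:10  d3:4  d4:0  d5:0  d6:4 → peak 23
Best is Activity 6@2, peak 23.

23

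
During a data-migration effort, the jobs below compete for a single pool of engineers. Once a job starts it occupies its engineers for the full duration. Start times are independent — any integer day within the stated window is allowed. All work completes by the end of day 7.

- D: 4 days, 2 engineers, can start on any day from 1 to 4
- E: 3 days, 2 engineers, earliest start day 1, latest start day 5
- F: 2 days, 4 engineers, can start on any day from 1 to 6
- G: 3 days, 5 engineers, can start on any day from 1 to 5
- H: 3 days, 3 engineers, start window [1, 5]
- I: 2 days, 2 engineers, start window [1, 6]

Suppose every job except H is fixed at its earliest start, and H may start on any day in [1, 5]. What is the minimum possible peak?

H@1: d1:18  d2:18  d3:12  d4:2  d5:0  d6:0  d7:0 → peak 18
H@2: d1:15  d2:18  d3:12  d4:5  d5:0  d6:0  d7:0 → peak 18
H@3: d1:15  d2:15  d3:12  d4:5  d5:3  d6:0  d7:0 → peak 15
H@4: d1:15  d2:15  d3:9  d4:5  d5:3  d6:3  d7:0 → peak 15
H@5: d1:15  d2:15  d3:9  d4:2  d5:3  d6:3  d7:3 → peak 15
Best is H@3, peak 15.

15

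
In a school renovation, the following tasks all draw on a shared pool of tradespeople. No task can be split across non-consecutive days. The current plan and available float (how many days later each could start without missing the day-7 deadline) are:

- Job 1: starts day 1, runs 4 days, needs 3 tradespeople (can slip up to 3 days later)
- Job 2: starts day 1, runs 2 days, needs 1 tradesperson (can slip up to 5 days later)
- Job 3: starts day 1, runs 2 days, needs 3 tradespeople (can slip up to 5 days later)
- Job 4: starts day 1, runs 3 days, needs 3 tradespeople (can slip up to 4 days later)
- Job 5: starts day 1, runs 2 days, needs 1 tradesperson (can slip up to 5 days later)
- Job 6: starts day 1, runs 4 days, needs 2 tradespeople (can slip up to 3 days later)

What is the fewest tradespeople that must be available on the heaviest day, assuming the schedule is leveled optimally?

6

Early-start (Job 1@1, Job 2@1, Job 3@1, Job 4@1, Job 5@1, Job 6@1) gives peak 13: d1:13  d2:13  d3:8  d4:5  d5:0  d6:0  d7:0.
Shift Job 3→5, Job 4→5, Job 5→3.
Schedule Job 1@1, Job 2@1, Job 3@5, Job 4@5, Job 5@3, Job 6@1: d1:6  d2:6  d3:6  d4:6  d5:6  d6:6  d7:3 — peak 6.
Total tradesperson-days = 39 over 7 days ⇒ peak ≥ ⌈39/7⌉ = 6, so 6 is optimal.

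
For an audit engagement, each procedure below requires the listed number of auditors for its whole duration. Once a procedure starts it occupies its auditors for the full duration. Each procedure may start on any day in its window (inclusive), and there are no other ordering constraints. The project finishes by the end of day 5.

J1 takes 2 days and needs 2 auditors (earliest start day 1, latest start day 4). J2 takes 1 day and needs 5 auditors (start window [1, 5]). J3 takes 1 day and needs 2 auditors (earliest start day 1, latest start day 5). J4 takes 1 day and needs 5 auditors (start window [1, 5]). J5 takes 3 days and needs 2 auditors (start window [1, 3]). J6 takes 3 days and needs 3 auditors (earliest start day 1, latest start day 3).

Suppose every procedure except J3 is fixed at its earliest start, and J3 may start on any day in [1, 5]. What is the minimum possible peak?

17

J3@1: d1:19  d2:7  d3:5  d4:0  d5:0 → peak 19
J3@2: d1:17  d2:9  d3:5  d4:0  d5:0 → peak 17
J3@3: d1:17  d2:7  d3:7  d4:0  d5:0 → peak 17
J3@4: d1:17  d2:7  d3:5  d4:2  d5:0 → peak 17
J3@5: d1:17  d2:7  d3:5  d4:0  d5:2 → peak 17
Best is J3@2, peak 17.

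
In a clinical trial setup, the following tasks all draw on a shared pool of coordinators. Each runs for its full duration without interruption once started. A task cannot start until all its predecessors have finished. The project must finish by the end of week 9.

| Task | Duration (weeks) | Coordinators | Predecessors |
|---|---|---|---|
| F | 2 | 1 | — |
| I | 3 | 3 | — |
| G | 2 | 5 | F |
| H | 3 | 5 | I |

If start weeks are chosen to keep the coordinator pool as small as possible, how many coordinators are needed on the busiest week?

5

Early-start (F@1, I@1, G@3, H@4) gives peak 10: w1:4  w2:4  w3:8  w4:10  w5:5  w6:5  w7:0  w8:0  w9:0.
Shift G→4, H→6.
Schedule F@1, I@1, G@4, H@6: w1:4  w2:4  w3:3  w4:5  w5:5  w6:5  w7:5  w8:5  w9:0 — peak 5.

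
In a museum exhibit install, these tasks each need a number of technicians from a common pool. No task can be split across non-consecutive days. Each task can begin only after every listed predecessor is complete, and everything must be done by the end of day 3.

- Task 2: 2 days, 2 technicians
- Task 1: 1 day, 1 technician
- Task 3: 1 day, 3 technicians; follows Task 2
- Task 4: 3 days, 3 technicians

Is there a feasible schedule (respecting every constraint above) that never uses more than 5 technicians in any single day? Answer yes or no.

no

Total technician-days = 17; over 3 days the average is 17/3 > 5, so some day must exceed 5.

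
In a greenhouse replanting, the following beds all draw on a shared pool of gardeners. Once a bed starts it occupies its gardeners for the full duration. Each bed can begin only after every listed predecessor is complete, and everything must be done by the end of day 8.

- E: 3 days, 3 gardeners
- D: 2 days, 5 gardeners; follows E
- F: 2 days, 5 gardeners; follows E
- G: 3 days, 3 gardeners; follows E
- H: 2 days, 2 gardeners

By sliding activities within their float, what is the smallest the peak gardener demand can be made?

8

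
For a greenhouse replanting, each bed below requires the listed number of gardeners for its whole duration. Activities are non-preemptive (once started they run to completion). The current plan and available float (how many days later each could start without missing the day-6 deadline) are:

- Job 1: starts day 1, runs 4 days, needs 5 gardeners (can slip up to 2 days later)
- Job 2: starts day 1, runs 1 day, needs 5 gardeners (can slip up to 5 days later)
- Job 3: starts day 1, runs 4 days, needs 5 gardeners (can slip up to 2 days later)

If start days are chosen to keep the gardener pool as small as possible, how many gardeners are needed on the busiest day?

Early-start (Job 1@1, Job 2@1, Job 3@1) gives peak 15: d1:15  d2:10  d3:10  d4:10  d5:0  d6:0.
Shift Job 3→2.
Schedule Job 1@1, Job 2@1, Job 3@2: d1:10  d2:10  d3:10  d4:10  d5:5  d6:0 — peak 10.

10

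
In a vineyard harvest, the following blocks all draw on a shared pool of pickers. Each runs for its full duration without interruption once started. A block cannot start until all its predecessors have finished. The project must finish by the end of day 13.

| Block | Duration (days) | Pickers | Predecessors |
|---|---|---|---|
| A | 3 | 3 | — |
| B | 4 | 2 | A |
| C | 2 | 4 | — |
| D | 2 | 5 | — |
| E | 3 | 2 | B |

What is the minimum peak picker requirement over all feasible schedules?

Early-start (A@1, B@4, C@1, D@1, E@8) gives peak 12: d1:12  d2:12  d3:3  d4:2  d5:2  d6:2  d7:2  d8:2  d9:2  d10:2  d11:0  d12:0  d13:0.
Shift C→4, D→8, E→10.
Schedule A@1, B@4, C@4, D@8, E@10: d1:3  d2:3  d3:3  d4:6  d5:6  d6:2  d7:2  d8:5  d9:5  d10:2  d11:2  d12:2  d13:0 — peak 6.

6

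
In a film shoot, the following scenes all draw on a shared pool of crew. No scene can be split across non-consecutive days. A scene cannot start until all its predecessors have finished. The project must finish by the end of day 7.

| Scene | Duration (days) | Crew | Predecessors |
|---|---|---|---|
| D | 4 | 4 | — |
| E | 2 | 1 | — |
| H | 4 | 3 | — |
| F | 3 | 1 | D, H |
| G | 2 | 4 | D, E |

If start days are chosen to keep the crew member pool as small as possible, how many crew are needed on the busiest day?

Schedule D@1, E@1, H@1, F@5, G@5: d1:8  d2:8  d3:7  d4:7  d5:5  d6:5  d7:1 — peak 8.
No arrangement of the 7 feasible schedules does better.

8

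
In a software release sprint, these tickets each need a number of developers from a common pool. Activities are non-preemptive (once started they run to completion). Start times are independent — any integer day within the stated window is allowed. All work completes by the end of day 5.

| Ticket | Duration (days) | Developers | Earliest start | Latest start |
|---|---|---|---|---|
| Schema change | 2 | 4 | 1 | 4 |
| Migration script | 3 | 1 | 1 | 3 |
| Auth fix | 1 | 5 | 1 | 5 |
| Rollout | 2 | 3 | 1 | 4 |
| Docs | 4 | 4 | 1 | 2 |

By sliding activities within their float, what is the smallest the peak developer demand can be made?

Early-start (Schema change@1, Migration script@1, Auth fix@1, Rollout@1, Docs@1) gives peak 17: d1:17  d2:12  d3:5  d4:4  d5:0.
Shift Migration script→3, Auth fix→5, Rollout→3.
Schedule Schema change@1, Migration script@3, Auth fix@5, Rollout@3, Docs@1: d1:8  d2:8  d3:8  d4:8  d5:6 — peak 8.
Total developer-days = 38 over 5 days ⇒ peak ≥ ⌈38/5⌉ = 8, so 8 is optimal.

8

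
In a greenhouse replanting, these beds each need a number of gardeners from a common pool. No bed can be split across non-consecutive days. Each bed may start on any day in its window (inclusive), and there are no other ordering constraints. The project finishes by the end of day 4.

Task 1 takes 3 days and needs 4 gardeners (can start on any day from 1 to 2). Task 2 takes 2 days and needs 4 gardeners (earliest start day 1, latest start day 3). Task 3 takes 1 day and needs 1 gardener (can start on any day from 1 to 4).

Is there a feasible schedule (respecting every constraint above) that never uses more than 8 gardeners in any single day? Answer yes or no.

yes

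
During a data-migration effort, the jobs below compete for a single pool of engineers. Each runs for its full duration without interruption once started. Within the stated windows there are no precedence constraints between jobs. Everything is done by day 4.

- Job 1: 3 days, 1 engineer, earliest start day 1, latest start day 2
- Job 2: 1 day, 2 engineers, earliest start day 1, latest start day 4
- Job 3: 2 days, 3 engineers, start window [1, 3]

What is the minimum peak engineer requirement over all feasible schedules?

Early-start (Job 1@1, Job 2@1, Job 3@1) gives peak 6: d1:6  d2:4  d3:1  d4:0.
Shift Job 3→2.
Schedule Job 1@1, Job 2@1, Job 3@2: d1:3  d2:4  d3:4  d4:0 — peak 4.
No arrangement of the 24 feasible schedules does better.

4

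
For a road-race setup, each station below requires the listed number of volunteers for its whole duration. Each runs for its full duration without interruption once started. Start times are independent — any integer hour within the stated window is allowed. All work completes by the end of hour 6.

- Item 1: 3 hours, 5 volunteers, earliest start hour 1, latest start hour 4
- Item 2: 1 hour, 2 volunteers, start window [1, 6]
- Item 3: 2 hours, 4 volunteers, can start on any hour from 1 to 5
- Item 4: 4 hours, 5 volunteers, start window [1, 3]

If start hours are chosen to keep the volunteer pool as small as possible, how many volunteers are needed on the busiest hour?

Early-start (Item 1@1, Item 2@1, Item 3@1, Item 4@1) gives peak 16: h1:16  h2:14  h3:10  h4:5  h5:0  h6:0.
Shift Item 3→4, Item 4→2.
Schedule Item 1@1, Item 2@1, Item 3@4, Item 4@2: h1:7  h2:10  h3:10  h4:9  h5:9  h6:0 — peak 10.

10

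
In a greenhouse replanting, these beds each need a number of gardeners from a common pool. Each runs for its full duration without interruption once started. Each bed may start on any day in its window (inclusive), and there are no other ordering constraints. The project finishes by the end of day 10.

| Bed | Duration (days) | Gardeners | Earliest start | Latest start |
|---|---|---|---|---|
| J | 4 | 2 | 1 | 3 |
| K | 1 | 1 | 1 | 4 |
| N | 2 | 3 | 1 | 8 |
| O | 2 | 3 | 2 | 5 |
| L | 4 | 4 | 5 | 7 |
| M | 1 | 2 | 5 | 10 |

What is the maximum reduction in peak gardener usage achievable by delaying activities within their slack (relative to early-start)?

3

Early-start peak: d1:6  d2:8  d3:5  d4:2  d5:6  d6:4  d7:4  d8:4  d9:0  d10:0 ⇒ 8.
Leveled (J@1, K@1, N@2, O@4, L@6, M@5): d1:3  d2:5  d3:5  d4:5  d5:5  d6:4  d7:4  d8:4  d9:4  d10:0 ⇒ 5.
Reduction 8 − 5 = 3.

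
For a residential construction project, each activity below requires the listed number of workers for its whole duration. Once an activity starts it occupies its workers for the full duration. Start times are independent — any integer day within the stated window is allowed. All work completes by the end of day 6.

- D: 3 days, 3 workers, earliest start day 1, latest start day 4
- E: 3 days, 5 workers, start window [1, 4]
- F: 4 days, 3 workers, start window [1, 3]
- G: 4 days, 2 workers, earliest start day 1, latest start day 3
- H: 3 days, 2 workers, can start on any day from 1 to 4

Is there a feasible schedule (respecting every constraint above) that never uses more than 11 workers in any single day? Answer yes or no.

Schedule D@1, E@4, F@1, G@1, H@1: d1:10  d2:10  d3:10  d4:10  d5:5  d6:5 — peak 10 ≤ 11.

yes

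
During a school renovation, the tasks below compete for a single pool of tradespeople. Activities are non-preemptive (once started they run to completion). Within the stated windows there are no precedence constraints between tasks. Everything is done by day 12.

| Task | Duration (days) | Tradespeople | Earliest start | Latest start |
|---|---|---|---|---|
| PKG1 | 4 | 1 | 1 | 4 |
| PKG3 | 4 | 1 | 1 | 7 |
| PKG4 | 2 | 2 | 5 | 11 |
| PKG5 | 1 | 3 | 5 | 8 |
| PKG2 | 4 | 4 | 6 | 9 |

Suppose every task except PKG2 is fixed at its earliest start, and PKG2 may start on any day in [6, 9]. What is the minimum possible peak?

5

PKG2@6: d1:2  d2:2  d3:2  d4:2  d5:5  d6:6  d7:4  d8:4  d9:4  d10:0  d11:0  d12:0 → peak 6
PKG2@7: d1:2  d2:2  d3:2  d4:2  d5:5  d6:2  d7:4  d8:4  d9:4  d10:4  d11:0  d12:0 → peak 5
PKG2@8: d1:2  d2:2  d3:2  d4:2  d5:5  d6:2  d7:0  d8:4  d9:4  d10:4  d11:4  d12:0 → peak 5
PKG2@9: d1:2  d2:2  d3:2  d4:2  d5:5  d6:2  d7:0  d8:0  d9:4  d10:4  d11:4  d12:4 → peak 5
Best is PKG2@7, peak 5.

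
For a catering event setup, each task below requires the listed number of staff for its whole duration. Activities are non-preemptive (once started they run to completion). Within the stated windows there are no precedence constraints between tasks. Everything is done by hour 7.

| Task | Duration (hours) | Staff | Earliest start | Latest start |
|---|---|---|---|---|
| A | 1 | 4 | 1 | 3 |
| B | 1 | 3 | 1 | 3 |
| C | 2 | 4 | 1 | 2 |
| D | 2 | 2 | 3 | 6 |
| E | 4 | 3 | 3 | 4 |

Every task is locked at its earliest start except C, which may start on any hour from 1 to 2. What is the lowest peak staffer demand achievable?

C@1: h1:11  h2:4  h3:5  h4:5  h5:3  h6:3  h7:0 → peak 11
C@2: h1:7  h2:4  h3:9  h4:5  h5:3  h6:3  h7:0 → peak 9
Best is C@2, peak 9.

9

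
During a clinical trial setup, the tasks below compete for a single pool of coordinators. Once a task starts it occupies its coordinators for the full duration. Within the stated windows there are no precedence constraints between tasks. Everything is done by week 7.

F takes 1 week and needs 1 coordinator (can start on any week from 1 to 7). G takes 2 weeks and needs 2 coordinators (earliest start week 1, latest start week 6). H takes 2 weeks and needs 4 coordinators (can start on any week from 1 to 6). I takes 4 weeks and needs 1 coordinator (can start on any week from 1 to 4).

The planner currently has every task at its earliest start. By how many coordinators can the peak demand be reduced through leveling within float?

4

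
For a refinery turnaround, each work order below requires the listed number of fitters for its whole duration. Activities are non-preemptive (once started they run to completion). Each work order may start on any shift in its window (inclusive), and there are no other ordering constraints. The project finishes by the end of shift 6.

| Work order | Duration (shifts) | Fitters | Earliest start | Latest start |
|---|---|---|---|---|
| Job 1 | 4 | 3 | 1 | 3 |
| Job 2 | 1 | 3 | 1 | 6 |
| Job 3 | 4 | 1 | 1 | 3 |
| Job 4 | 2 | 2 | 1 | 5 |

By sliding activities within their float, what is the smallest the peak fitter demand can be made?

5

Early-start (Job 1@1, Job 2@1, Job 3@1, Job 4@1) gives peak 9: s1:9  s2:6  s3:4  s4:4  s5:0  s6:0.
Shift Job 2→5, Job 4→5.
Schedule Job 1@1, Job 2@5, Job 3@1, Job 4@5: s1:4  s2:4  s3:4  s4:4  s5:5  s6:2 — peak 5.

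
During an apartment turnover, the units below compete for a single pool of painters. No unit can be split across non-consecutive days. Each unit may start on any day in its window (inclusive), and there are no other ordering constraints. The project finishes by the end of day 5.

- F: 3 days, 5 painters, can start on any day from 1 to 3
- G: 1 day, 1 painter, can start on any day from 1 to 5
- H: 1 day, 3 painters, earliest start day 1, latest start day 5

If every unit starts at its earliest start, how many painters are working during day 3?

At early start, day 3 has: F.
Demand: 5 = 5.

5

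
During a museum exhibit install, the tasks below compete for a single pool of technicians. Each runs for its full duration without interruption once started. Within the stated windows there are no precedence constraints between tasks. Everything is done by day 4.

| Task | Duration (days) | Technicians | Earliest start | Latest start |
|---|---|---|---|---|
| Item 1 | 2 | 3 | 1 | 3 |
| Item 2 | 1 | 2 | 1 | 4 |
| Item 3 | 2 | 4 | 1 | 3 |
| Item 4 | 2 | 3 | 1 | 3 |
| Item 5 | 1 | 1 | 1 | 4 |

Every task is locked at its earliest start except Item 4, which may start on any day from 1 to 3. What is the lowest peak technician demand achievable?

Item 4@1: d1:13  d2:10  d3:0  d4:0 → peak 13
Item 4@2: d1:10  d2:10  d3:3  d4:0 → peak 10
Item 4@3: d1:10  d2:7  d3:3  d4:3 → peak 10
Best is Item 4@2, peak 10.

10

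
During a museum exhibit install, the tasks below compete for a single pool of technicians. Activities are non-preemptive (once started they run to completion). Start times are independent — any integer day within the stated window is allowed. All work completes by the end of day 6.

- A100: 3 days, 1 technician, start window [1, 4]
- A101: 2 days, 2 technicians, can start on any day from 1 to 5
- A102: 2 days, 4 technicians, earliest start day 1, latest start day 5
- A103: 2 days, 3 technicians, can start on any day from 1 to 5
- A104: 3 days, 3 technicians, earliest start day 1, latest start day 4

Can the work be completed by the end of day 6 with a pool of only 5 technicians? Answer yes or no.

The minimum achievable peak is 6; 5 < 6, so no feasible schedule stays within the cap.

no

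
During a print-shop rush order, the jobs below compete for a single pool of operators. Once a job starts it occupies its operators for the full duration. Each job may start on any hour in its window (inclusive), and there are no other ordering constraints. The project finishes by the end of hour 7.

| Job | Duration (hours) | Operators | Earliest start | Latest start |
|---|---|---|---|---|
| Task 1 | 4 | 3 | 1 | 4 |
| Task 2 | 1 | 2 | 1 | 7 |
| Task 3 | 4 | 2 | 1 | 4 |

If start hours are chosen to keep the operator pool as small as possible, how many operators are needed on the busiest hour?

5

Early-start (Task 1@1, Task 2@1, Task 3@1) gives peak 7: h1:7  h2:5  h3:5  h4:5  h5:0  h6:0  h7:0.
Shift Task 3→2.
Schedule Task 1@1, Task 2@1, Task 3@2: h1:5  h2:5  h3:5  h4:5  h5:2  h6:0  h7:0 — peak 5.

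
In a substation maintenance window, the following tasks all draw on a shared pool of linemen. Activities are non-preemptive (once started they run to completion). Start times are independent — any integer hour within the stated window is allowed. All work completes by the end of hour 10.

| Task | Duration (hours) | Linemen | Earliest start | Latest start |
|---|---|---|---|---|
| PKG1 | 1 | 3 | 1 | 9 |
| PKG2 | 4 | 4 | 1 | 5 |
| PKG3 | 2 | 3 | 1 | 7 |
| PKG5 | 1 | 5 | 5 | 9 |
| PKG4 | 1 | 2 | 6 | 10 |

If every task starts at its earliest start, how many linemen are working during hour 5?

5

At early start, hour 5 has: PKG5.
Demand: 5 = 5.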